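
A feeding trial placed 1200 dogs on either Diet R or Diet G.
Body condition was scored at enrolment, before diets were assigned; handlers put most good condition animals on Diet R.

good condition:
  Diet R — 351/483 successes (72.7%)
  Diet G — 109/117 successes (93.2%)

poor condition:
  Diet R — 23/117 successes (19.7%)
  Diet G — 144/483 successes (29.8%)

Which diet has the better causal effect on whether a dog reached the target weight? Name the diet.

Diet G

Here starting body condition is a common cause — it drives both which diet a case falls under and the outcome. The crude comparison mixes populations; the stratum-specific rates are the causally relevant ones.
Within each level — good condition: 72.7% vs 93.2%; poor condition: 19.7% vs 29.8% — Diet G is higher every time.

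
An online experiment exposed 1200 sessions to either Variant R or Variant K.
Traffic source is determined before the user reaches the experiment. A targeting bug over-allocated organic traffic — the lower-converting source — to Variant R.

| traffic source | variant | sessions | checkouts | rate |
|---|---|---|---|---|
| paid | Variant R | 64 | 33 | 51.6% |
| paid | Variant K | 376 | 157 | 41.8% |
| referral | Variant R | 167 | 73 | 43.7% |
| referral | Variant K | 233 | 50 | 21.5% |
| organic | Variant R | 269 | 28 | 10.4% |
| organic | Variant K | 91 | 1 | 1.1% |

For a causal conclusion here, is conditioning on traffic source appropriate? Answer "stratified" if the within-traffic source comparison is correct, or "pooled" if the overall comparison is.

stratified

The stratified and pooled comparisons disagree (Variant R wins within each traffic source; Variant K wins overall), so the answer turns on the causal role of traffic source.
The imbalance in traffic source arose from how sessions were allocated, not from anything the variant did; and traffic source independently affects the outcome. The pooled gap is confounded — condition on traffic source.
Within each level — paid: 51.6% vs 41.8%; referral: 43.7% vs 21.5%; organic: 10.4% vs 1.1% — Variant R is higher every time.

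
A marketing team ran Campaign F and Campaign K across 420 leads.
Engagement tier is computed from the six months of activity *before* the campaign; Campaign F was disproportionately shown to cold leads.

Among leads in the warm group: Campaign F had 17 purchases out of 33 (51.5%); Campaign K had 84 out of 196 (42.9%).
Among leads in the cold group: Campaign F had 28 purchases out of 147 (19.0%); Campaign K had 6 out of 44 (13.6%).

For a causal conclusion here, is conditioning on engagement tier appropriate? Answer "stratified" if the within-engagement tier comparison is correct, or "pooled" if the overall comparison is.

stratified

Engagement tier differs across campaigns for reasons unrelated to any effect of the campaign itself, and it separately predicts the outcome — a classic confounder. We must compare within engagement tier levels.
Within each level — warm: 51.5% vs 42.9%; cold: 19.0% vs 13.6% — Campaign F is higher every time.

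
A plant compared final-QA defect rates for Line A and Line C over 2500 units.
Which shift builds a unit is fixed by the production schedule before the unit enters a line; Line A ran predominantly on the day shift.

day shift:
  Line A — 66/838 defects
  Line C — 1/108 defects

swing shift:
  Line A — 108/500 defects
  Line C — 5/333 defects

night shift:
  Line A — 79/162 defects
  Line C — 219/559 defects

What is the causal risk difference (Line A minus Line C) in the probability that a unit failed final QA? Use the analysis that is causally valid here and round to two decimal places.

+0.12

Within every shift level Line C has the lower rate, yet pooled Line A does — Simpson's reversal.
Shift satisfies the back-door criterion: it is not a descendant of the line, and it blocks the spurious path from line to outcome. Adjusting for it (i.e., using the within-shift rates) gives the causal effect.
Adjusting over the population distribution of shift: 0.378·(0.079−0.009) + 0.333·(0.216−0.015) + 0.288·(0.488−0.392) = +0.121.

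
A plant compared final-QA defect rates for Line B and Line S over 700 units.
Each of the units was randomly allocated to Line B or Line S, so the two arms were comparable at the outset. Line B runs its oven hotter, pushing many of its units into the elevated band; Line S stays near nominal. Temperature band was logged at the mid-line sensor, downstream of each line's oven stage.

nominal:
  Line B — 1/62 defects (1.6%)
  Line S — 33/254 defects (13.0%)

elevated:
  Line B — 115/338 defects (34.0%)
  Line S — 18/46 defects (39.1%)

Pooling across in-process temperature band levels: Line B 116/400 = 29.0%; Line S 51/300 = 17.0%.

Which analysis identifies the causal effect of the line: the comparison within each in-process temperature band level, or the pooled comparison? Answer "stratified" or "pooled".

Stratifying would compare lines among units the lines themselves sorted into in-process temperature band groups — a form of selection on an intermediate. The unconditioned pooled rates give the total causal effect.
Pooled: Line B 29.0% vs Line S 17.0%; Line S is lower overall.

pooled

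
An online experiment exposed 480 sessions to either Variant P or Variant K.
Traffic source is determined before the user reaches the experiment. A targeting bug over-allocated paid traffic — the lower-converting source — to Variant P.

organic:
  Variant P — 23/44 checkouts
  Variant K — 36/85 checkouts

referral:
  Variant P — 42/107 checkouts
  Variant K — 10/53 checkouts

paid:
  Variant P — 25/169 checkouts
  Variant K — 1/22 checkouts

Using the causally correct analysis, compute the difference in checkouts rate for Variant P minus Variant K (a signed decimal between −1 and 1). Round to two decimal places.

+0.14

Variant P is higher inside every traffic source stratum but Variant K is higher in aggregate. Whether to stratify depends on how traffic source relates to the variant.
Traffic source is set before the variant has any effect — it is not caused by the variant — and it independently drives the outcome. That makes it a confounder, so the causal comparison is within traffic source levels.
Adjusting over the population distribution of traffic source: 0.269·(0.523−0.424) + 0.333·(0.393−0.189) + 0.398·(0.148−0.045) = +0.135.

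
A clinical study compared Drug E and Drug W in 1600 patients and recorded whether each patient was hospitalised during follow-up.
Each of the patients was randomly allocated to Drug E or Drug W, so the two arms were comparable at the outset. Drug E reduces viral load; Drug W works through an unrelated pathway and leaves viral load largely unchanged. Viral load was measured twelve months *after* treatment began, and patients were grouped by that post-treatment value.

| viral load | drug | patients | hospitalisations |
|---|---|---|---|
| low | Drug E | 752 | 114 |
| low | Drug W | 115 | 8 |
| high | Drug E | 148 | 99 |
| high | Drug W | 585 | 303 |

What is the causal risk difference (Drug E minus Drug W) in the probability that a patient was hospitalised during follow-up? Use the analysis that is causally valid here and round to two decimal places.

-0.21

The viral load-specific comparison favours Drug W throughout, but the pooled figures favour Drug E. The question is whether to condition on viral load.
Viral load lies on the pathway drug → viral load → outcome, so adjusting for it blocks the indirect effect. For the total causal effect of drug, use the unadjusted pooled rates.
The causal difference is the pooled difference: 0.237 − 0.444 = -0.208.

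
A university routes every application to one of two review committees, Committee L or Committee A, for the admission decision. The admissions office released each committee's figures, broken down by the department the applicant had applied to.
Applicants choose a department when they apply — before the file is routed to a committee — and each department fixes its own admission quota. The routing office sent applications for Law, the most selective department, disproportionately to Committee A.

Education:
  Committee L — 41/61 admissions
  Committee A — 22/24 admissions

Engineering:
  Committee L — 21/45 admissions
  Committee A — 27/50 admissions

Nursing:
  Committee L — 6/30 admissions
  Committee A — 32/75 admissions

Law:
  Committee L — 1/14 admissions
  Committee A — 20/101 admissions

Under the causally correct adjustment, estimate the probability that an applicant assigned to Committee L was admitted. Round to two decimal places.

0.33

Committee A is higher inside every department stratum but Committee L is higher in aggregate. Whether to stratify depends on how department relates to the review committee.
Since department is a pre-existing factor (not a product of the review committee) and it affects the outcome on its own, it is a confounder. The stratified rates, not the pooled rate, identify the causal effect.
Standardising Committee L to the population department mix: 0.212·41/61 + 0.237·21/45 + 0.263·6/30 + 0.287·1/14 = 0.327.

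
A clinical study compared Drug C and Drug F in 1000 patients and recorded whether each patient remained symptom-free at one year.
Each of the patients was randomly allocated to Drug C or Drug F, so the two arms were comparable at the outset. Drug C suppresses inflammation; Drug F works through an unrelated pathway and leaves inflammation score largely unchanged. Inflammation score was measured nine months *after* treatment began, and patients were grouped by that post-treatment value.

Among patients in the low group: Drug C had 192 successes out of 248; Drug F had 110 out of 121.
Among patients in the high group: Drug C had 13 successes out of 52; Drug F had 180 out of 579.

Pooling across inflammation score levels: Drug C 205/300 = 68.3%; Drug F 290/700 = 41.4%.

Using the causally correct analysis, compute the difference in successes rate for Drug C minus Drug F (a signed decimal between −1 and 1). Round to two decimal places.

+0.27

The inflammation score-specific comparison favours Drug F throughout, but the pooled figures favour Drug C. The question is whether to condition on inflammation score.
Stratifying would compare drugs among patients the drugs themselves sorted into inflammation score groups — a form of selection on an intermediate. The unconditioned pooled rates give the total causal effect.
The causal difference is the pooled difference: 0.683 − 0.414 = +0.269.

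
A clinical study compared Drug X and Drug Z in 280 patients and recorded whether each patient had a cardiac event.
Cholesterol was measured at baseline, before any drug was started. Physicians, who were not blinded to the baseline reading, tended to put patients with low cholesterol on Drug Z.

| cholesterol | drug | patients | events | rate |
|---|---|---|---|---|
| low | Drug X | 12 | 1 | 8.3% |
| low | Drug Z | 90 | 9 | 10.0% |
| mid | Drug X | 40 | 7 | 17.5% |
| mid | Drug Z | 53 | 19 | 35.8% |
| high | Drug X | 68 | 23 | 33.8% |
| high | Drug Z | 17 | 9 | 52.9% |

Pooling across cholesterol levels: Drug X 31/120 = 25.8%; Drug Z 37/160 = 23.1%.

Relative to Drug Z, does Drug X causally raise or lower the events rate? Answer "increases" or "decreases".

The imbalance in cholesterol arose from how patients were allocated, not from anything the drug did; and cholesterol independently affects the outcome. The pooled gap is confounded — condition on cholesterol.
Within each level — low: 8.3% vs 10.0%; mid: 17.5% vs 35.8%; high: 33.8% vs 52.9% — Drug X is lower every time.

decreases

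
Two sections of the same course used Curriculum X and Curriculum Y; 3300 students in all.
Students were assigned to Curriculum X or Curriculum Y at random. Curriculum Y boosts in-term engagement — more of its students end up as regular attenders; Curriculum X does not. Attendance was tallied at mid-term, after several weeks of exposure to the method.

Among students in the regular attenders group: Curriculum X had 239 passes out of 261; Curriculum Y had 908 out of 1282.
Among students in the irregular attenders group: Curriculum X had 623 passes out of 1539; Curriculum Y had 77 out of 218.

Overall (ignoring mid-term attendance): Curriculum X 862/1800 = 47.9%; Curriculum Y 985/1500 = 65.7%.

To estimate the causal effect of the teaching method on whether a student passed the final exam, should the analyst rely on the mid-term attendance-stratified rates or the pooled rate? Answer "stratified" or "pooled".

pooled

The stratified and pooled comparisons disagree (Curriculum X wins within each mid-term attendance; Curriculum Y wins overall), so the answer turns on the causal role of mid-term attendance.
Stratifying would compare teaching methods among students the teaching methods themselves sorted into mid-term attendance groups — a form of selection on an intermediate. The unconditioned pooled rates give the total causal effect.
Pooled: Curriculum X 47.9% vs Curriculum Y 65.7%; Curriculum Y is higher overall.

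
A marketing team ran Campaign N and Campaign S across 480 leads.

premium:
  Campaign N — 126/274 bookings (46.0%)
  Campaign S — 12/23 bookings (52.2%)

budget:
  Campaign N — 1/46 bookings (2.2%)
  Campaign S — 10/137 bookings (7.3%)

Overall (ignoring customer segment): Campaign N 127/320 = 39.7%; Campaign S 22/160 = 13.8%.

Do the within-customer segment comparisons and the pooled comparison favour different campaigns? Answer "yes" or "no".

yes

Within each customer segment level (premium 46.0% vs 52.2%; budget 2.2% vs 7.3%), Campaign S has the higher rate every time. Pooled: 39.7% vs 13.8% — Campaign N has the higher rate overall. The two comparisons disagree.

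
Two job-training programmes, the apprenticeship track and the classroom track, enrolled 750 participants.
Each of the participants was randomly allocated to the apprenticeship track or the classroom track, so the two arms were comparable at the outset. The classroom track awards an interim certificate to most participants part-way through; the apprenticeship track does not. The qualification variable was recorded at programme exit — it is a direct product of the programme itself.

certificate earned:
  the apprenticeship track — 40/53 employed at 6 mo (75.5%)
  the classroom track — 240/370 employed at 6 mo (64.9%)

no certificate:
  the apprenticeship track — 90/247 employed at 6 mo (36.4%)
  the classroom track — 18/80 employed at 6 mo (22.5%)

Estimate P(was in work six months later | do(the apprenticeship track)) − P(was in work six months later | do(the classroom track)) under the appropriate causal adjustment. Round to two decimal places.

-0.14

The distribution of qualification attained during the programme is itself part of what the programme does — it is an intermediate outcome. Holding it fixed would remove that part of the effect; the total effect is the pooled difference.
The causal difference is the pooled difference: 0.433 − 0.573 = -0.140.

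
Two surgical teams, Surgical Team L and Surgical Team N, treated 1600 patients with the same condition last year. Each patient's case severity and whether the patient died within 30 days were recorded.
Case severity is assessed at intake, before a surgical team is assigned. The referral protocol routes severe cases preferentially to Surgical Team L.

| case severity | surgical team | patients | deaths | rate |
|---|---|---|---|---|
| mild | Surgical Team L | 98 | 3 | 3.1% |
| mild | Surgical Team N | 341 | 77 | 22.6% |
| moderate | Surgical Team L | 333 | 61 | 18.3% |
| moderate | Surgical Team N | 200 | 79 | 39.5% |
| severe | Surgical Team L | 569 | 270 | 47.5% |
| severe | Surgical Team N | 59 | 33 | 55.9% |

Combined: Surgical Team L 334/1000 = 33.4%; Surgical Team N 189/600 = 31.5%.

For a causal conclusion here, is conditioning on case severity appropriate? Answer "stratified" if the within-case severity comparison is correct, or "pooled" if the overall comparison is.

Nothing the surgical team does changes case severity; the imbalance is an allocation artefact. With case severity also predicting the outcome, the pooled figure is confounded, and the within-stratum comparison is the causal one.
Within each level — mild: 3.1% vs 22.6%; moderate: 18.3% vs 39.5%; severe: 47.5% vs 55.9% — Surgical Team L is lower every time.

stratified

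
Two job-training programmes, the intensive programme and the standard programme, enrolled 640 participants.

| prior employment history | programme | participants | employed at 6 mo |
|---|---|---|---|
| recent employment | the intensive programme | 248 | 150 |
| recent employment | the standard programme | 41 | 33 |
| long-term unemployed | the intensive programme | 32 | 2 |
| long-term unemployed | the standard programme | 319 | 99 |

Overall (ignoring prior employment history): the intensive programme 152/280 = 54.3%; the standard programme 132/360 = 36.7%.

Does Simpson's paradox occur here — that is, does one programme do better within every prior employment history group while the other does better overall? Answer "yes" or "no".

yes

Within each prior employment history level (recent employment 60.5% vs 80.5%; long-term unemployed 6.2% vs 31.0%), the standard programme has the higher rate every time. Pooled: 54.3% vs 36.7% — the intensive programme has the higher rate overall. The two comparisons disagree.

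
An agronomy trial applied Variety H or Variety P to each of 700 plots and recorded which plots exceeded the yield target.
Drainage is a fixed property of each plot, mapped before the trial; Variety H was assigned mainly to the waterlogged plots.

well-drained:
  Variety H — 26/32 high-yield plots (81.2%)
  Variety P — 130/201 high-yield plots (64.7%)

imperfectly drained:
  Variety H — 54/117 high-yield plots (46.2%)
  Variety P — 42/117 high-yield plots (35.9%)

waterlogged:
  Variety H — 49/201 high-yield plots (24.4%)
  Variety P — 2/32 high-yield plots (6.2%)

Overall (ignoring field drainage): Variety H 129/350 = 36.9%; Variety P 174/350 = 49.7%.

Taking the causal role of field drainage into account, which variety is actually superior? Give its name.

The field drainage-specific comparison favours Variety H throughout, but the pooled figures favour Variety P. The question is whether to condition on field drainage.
Field drainage is set before the variety has any effect — it is not caused by the variety — and it independently drives the outcome. That makes it a confounder, so the causal comparison is within field drainage levels.
Within each level — well-drained: 81.2% vs 64.7%; imperfectly drained: 46.2% vs 35.9%; waterlogged: 24.4% vs 6.2% — Variety H is higher every time.

Variety H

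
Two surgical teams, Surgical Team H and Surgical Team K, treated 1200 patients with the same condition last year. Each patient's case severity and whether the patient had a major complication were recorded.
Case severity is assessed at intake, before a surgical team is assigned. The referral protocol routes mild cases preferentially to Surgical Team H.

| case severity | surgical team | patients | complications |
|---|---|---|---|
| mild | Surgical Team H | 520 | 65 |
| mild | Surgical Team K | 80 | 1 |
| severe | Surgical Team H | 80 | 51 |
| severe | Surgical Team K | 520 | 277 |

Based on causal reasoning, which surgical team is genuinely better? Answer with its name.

Surgical Team K

Case severity satisfies the back-door criterion: it is not a descendant of the surgical team, and it blocks the spurious path from surgical team to outcome. Adjusting for it (i.e., using the within-case severity rates) gives the causal effect.
Within each level — mild: 12.5% vs 1.2%; severe: 63.7% vs 53.3% — Surgical Team K is lower every time.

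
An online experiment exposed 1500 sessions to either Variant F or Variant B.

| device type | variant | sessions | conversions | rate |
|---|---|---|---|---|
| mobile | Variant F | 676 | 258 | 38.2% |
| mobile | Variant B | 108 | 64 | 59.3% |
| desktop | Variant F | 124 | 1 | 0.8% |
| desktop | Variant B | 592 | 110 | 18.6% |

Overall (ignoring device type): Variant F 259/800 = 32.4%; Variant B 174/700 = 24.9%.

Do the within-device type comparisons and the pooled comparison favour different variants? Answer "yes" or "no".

yes

Within each device type level (mobile 38.2% vs 59.3%; desktop 0.8% vs 18.6%), Variant B has the higher rate every time. Pooled: 32.4% vs 24.9% — Variant F has the higher rate overall. The two comparisons disagree.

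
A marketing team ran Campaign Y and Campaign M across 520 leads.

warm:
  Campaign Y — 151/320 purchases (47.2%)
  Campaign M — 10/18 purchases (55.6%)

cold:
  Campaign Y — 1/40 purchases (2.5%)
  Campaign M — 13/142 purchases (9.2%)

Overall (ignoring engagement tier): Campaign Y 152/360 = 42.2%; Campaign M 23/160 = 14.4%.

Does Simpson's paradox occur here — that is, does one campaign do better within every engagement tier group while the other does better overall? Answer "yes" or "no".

Within each engagement tier level (warm 47.2% vs 55.6%; cold 2.5% vs 9.2%), Campaign M has the higher rate every time. Pooled: 42.2% vs 14.4% — Campaign Y has the higher rate overall. The two comparisons disagree.

yes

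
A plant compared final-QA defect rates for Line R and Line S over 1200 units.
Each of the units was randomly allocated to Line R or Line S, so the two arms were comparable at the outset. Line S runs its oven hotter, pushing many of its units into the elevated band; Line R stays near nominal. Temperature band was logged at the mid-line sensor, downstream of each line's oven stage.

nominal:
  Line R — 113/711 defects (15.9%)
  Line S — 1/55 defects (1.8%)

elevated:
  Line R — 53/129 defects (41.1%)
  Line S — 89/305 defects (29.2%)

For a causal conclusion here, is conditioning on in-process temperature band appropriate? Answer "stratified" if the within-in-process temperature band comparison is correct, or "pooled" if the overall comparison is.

Within every in-process temperature band level Line S has the lower rate, yet pooled Line R does — Simpson's reversal.
In-process temperature band is downstream of the line. One should not condition on a consequence of treatment, so the overall rates are the right comparison.
Pooled: Line R 19.8% vs Line S 25.0%; Line R is lower overall.

pooled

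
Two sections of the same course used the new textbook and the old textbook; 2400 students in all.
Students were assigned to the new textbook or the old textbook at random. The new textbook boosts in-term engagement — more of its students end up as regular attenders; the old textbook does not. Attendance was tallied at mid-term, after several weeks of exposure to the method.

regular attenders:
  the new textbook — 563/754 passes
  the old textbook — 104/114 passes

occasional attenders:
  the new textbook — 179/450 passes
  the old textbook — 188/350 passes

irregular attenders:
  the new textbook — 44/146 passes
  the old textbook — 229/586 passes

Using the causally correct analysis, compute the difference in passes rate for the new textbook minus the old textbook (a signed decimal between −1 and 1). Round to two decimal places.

Mid-term attendance is downstream of the teaching method. One should not condition on a consequence of treatment, so the overall rates are the right comparison.
The causal difference is the pooled difference: 0.582 − 0.496 = +0.086.

+0.09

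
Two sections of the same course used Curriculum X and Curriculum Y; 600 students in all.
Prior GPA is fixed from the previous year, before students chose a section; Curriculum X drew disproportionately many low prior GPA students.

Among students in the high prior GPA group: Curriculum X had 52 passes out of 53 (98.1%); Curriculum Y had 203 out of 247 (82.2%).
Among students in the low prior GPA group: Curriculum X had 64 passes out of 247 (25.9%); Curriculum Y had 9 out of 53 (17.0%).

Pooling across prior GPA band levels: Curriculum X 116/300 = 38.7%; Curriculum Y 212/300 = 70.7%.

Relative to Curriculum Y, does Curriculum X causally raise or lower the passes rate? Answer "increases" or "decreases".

increases

Curriculum X is higher inside every prior GPA band stratum but Curriculum Y is higher in aggregate. Whether to stratify depends on how prior GPA band relates to the teaching method.
Prior GPA band differs across teaching methods for reasons unrelated to any effect of the teaching method itself, and it separately predicts the outcome — a classic confounder. We must compare within prior GPA band levels.
Within each level — high prior GPA: 98.1% vs 82.2%; low prior GPA: 25.9% vs 17.0% — Curriculum X is higher every time.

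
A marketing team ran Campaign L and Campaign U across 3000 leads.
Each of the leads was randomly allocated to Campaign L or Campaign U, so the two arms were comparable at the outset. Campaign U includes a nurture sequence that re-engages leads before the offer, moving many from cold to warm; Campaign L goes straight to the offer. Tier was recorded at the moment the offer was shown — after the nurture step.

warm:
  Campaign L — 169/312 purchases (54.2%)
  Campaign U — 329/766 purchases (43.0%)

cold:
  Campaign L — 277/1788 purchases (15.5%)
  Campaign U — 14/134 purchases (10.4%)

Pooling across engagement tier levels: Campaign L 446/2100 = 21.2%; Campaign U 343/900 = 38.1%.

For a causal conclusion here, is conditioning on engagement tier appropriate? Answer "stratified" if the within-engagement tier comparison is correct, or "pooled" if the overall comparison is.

Campaign L is higher inside every engagement tier stratum but Campaign U is higher in aggregate. Whether to stratify depends on how engagement tier relates to the campaign.
The distribution of engagement tier is itself part of what the campaign does — it is an intermediate outcome. Holding it fixed would remove that part of the effect; the total effect is the pooled difference.
Pooled: Campaign L 21.2% vs Campaign U 38.1%; Campaign U is higher overall.

pooled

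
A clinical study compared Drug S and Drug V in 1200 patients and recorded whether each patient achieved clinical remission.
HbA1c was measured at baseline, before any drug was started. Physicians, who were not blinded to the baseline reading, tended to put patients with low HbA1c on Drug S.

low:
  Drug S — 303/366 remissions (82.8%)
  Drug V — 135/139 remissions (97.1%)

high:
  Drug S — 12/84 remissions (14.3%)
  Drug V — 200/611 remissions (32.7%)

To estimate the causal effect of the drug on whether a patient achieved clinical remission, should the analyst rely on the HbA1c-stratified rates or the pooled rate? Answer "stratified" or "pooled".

stratified

Nothing the drug does changes HbA1c; the imbalance is an allocation artefact. With HbA1c also predicting the outcome, the pooled figure is confounded, and the within-stratum comparison is the causal one.
Within each level — low: 82.8% vs 97.1%; high: 14.3% vs 32.7% — Drug V is higher every time.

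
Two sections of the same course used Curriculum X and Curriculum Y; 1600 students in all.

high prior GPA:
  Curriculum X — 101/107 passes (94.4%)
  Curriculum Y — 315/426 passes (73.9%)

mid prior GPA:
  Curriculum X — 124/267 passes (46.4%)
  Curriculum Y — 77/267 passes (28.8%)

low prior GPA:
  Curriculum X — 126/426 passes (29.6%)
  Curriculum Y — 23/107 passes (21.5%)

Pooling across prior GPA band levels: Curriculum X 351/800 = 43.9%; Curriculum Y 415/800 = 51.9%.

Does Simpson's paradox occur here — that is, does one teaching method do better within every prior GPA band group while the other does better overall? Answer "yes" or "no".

yes

Within each prior GPA band level (high prior GPA 94.4% vs 73.9%; mid prior GPA 46.4% vs 28.8%; low prior GPA 29.6% vs 21.5%), Curriculum X has the higher rate every time. Pooled: 43.9% vs 51.9% — Curriculum Y has the higher rate overall. The two comparisons disagree.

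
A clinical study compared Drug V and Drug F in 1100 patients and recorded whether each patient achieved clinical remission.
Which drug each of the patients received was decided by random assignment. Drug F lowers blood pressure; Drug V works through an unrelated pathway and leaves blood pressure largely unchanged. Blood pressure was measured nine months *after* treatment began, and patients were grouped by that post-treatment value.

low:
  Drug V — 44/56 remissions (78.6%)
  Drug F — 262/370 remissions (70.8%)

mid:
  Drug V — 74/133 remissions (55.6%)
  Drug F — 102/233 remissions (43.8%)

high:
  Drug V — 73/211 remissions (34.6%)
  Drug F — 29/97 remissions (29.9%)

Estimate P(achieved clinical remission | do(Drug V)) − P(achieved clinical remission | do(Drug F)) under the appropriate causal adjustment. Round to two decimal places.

-0.08

Blood pressure is recorded after the drug and is itself shifted by it — it sits on the causal path from drug to outcome. Conditioning on a mediator would strip out part of the effect we want; the pooled comparison gives the total causal effect.
The causal difference is the pooled difference: 0.477 − 0.561 = -0.084.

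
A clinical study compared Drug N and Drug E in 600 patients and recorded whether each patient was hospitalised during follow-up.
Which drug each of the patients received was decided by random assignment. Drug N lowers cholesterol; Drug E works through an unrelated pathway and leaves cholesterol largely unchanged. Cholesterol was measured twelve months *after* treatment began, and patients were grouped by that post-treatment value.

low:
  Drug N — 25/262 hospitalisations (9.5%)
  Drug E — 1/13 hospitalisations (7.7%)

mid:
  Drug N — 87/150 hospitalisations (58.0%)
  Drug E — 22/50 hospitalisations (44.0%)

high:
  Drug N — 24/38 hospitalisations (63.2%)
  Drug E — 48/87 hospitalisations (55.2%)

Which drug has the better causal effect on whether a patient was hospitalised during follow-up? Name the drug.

Drug N

Within every cholesterol level Drug E has the lower rate, yet pooled Drug N does — Simpson's reversal.
Cholesterol is downstream of the drug. One should not condition on a consequence of treatment, so the overall rates are the right comparison.
Pooled: Drug N 30.2% vs Drug E 47.3%; Drug N is lower overall.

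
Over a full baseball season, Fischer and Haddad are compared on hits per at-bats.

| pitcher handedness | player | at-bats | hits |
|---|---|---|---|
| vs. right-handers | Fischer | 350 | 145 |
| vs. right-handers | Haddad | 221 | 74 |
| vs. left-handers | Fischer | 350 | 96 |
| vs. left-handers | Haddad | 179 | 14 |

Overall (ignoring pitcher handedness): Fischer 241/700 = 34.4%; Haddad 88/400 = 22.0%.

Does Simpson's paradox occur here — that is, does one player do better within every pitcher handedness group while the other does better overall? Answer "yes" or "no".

no

Within each pitcher handedness level (vs. right-handers 41.4% vs 33.5%; vs. left-handers 27.4% vs 7.8%), Fischer has the higher rate every time. Pooled: 34.4% vs 22.0% — Fischer has the higher rate overall. They agree.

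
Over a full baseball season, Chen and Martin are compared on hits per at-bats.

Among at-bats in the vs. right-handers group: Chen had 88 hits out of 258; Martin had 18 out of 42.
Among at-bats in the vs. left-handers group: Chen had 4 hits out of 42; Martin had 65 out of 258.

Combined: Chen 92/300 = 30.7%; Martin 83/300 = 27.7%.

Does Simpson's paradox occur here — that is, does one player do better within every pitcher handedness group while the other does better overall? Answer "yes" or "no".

yes

Within each pitcher handedness level (vs. right-handers 34.1% vs 42.9%; vs. left-handers 9.5% vs 25.2%), Martin has the higher rate every time. Pooled: 30.7% vs 27.7% — Chen has the higher rate overall. The two comparisons disagree.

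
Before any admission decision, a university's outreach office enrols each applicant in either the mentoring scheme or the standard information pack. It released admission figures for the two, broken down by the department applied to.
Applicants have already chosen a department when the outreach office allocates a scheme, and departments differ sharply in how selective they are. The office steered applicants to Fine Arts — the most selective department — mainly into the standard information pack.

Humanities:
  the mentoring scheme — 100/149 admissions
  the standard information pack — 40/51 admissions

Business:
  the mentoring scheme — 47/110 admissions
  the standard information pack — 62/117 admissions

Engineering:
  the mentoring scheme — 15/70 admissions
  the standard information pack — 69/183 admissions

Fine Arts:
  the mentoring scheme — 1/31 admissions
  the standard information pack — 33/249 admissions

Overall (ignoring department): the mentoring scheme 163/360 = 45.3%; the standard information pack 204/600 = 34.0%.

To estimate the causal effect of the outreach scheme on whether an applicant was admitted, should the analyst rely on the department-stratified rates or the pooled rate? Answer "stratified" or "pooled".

The stratified and pooled comparisons disagree (the standard information pack wins within each department; the mentoring scheme wins overall), so the answer turns on the causal role of department.
Department satisfies the back-door criterion: it is not a descendant of the outreach scheme, and it blocks the spurious path from outreach scheme to outcome. Adjusting for it (i.e., using the within-department rates) gives the causal effect.
Within each level — Humanities: 67.1% vs 78.4%; Business: 42.7% vs 53.0%; Engineering: 21.4% vs 37.7%; Fine Arts: 3.2% vs 13.3% — the standard information pack is higher every time.

stratified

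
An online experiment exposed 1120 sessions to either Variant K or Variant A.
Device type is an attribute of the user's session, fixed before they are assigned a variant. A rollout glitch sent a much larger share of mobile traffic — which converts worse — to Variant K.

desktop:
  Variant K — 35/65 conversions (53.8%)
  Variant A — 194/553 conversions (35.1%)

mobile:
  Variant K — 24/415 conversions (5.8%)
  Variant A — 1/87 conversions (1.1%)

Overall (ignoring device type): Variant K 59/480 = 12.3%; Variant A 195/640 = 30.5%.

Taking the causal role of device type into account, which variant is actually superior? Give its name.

Variant K

Device type is set before the variant has any effect — it is not caused by the variant — and it independently drives the outcome. That makes it a confounder, so the causal comparison is within device type levels.
Within each level — desktop: 53.8% vs 35.1%; mobile: 5.8% vs 1.1% — Variant K is higher every time.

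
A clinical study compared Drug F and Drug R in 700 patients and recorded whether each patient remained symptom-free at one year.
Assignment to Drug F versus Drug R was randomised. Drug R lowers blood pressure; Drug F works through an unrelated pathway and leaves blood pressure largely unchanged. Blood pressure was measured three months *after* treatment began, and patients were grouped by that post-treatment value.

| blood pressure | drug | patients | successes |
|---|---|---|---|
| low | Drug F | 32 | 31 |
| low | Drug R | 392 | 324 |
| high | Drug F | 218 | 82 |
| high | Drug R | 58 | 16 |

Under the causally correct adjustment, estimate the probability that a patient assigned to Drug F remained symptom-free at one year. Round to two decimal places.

Because the drug influences blood pressure, blood pressure is a post-treatment mediator, not a confounder. Stratifying on it would bias the estimate; the causal effect is the crude pooled difference.
So P(outcome | do(Drug F)) is just the pooled rate for Drug F: 113/250 = 0.452.

0.45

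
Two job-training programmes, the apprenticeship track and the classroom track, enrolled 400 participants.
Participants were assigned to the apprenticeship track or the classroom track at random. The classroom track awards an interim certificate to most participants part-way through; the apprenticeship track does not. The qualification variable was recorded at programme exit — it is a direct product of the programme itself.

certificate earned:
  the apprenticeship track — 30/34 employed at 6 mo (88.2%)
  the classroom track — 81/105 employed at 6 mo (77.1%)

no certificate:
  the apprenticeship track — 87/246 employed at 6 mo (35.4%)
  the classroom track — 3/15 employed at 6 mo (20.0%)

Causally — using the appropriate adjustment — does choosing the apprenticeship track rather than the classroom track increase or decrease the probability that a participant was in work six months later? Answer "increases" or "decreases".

decreases

the apprenticeship track is higher inside every qualification attained during the programme stratum but the classroom track is higher in aggregate. Whether to stratify depends on how qualification attained during the programme relates to the programme.
Qualification attained during the programme lies on the pathway programme → qualification attained during the programme → outcome, so adjusting for it blocks the indirect effect. For the total causal effect of programme, use the unadjusted pooled rates.
Pooled: the apprenticeship track 41.8% vs the classroom track 70.0%; the classroom track is higher overall.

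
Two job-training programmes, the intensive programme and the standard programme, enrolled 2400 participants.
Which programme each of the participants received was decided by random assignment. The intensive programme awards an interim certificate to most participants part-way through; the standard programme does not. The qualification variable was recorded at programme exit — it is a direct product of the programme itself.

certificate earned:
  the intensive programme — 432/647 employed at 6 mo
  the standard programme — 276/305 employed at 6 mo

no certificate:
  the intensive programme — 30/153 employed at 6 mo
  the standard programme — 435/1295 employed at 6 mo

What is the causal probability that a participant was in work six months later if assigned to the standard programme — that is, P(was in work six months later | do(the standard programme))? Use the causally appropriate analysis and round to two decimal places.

Because the programme influences qualification attained during the programme, qualification attained during the programme is a post-treatment mediator, not a confounder. Stratifying on it would bias the estimate; the causal effect is the crude pooled difference.
So P(outcome | do(the standard programme)) is just the pooled rate for the standard programme: 711/1600 = 0.444.

0.44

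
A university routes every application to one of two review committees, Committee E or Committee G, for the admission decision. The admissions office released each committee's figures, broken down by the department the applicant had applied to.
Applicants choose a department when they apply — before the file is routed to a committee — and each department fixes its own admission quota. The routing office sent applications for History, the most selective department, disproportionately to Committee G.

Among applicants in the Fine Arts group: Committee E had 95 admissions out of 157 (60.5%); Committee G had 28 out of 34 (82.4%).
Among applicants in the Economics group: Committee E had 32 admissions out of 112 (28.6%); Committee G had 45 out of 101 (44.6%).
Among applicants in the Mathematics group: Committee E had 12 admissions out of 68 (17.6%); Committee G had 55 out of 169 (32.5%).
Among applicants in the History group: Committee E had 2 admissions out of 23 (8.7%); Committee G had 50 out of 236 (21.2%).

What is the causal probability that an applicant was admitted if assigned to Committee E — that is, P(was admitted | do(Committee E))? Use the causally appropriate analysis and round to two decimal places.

0.27

Nothing the review committee does changes department; the imbalance is an allocation artefact. With department also predicting the outcome, the pooled figure is confounded, and the within-stratum comparison is the causal one.
Standardising Committee E to the population department mix: 0.212·95/157 + 0.237·32/112 + 0.263·12/68 + 0.288·2/23 = 0.268.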